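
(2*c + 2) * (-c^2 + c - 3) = -2*c^3 - 4*c - 6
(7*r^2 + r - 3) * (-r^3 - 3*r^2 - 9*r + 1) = -7*r^5 - 22*r^4 - 63*r^3 + 7*r^2 + 28*r - 3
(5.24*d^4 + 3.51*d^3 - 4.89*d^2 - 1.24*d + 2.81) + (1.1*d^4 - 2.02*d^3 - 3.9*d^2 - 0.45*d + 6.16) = 6.34*d^4 + 1.49*d^3 - 8.79*d^2 - 1.69*d + 8.97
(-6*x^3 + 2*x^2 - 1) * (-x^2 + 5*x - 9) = 6*x^5 - 32*x^4 + 64*x^3 - 17*x^2 - 5*x + 9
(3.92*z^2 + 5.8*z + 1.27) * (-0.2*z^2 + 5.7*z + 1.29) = -0.784*z^4 + 21.184*z^3 + 37.8628*z^2 + 14.721*z + 1.6383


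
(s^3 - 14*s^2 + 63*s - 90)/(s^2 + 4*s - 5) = (s^3 - 14*s^2 + 63*s - 90)/(s^2 + 4*s - 5)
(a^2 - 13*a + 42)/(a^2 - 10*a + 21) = (a - 6)/(a - 3)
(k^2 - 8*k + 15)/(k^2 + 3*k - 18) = (k - 5)/(k + 6)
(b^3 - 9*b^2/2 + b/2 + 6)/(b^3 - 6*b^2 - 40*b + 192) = (2*b^2 - b - 3)/(2*(b^2 - 2*b - 48))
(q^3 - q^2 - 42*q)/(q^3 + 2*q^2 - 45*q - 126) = q/(q + 3)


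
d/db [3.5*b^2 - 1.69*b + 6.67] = 7.0*b - 1.69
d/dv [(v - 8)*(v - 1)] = 2*v - 9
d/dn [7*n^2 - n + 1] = 14*n - 1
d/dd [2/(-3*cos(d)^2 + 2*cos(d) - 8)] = 4*(1 - 3*cos(d))*sin(d)/(3*cos(d)^2 - 2*cos(d) + 8)^2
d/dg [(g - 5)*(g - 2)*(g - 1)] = 3*g^2 - 16*g + 17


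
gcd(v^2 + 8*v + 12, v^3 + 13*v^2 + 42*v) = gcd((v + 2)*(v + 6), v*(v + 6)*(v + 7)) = v + 6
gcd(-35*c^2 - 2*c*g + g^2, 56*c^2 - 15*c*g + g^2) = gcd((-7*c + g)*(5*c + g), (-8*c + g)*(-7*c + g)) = 7*c - g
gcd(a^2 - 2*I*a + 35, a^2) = 1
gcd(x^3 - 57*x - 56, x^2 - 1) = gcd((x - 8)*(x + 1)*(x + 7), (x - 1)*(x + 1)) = x + 1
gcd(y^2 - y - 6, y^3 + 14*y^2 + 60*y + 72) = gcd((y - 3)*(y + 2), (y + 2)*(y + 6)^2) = y + 2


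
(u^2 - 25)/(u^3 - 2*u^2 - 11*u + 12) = (u^2 - 25)/(u^3 - 2*u^2 - 11*u + 12)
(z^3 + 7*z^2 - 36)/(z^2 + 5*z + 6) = (z^2 + 4*z - 12)/(z + 2)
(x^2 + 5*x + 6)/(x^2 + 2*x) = (x + 3)/x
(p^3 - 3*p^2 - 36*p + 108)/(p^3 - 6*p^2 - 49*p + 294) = (p^2 + 3*p - 18)/(p^2 - 49)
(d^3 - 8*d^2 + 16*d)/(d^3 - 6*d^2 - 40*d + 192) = d*(d - 4)/(d^2 - 2*d - 48)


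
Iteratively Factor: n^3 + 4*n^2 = (n)*(n^2 + 4*n) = n^2*(n + 4)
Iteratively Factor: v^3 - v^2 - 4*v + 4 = (v - 2)*(v^2 + v - 2) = (v - 2)*(v - 1)*(v + 2)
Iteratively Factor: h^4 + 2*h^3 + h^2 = (h + 1)*(h^3 + h^2) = (h + 1)^2*(h^2) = h*(h + 1)^2*(h)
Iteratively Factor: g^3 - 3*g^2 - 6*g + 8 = (g - 4)*(g^2 + g - 2) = (g - 4)*(g - 1)*(g + 2)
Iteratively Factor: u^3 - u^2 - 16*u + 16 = (u - 1)*(u^2 - 16) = (u - 4)*(u - 1)*(u + 4)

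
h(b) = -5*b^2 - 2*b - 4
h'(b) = -10*b - 2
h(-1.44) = -11.49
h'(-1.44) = 12.40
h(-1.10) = -7.85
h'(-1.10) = 9.00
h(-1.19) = -8.70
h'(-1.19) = 9.90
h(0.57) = -6.76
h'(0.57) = -7.70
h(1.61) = -20.18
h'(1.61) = -18.10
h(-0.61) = -4.64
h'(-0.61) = 4.10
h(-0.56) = -4.45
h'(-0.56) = 3.60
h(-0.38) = -3.96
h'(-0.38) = 1.80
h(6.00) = -196.00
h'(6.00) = -62.00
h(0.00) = -4.00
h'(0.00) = -2.00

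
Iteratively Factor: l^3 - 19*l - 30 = (l + 2)*(l^2 - 2*l - 15) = (l + 2)*(l + 3)*(l - 5)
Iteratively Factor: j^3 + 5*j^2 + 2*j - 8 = (j + 4)*(j^2 + j - 2) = (j - 1)*(j + 4)*(j + 2)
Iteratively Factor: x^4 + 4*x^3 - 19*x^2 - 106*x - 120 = (x + 3)*(x^3 + x^2 - 22*x - 40) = (x - 5)*(x + 3)*(x^2 + 6*x + 8) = (x - 5)*(x + 2)*(x + 3)*(x + 4)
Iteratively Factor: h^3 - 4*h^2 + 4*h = (h - 2)*(h^2 - 2*h) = (h - 2)^2*(h)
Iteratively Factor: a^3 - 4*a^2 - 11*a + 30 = (a - 2)*(a^2 - 2*a - 15) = (a - 2)*(a + 3)*(a - 5)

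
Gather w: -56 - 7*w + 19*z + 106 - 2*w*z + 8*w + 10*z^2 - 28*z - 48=w*(1 - 2*z) + 10*z^2 - 9*z + 2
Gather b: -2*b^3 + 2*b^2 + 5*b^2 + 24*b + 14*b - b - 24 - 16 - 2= -2*b^3 + 7*b^2 + 37*b - 42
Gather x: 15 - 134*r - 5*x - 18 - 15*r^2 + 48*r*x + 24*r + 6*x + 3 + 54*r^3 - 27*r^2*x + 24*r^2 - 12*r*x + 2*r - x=54*r^3 + 9*r^2 - 108*r + x*(-27*r^2 + 36*r)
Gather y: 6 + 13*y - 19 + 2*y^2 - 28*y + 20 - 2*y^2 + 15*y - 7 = 0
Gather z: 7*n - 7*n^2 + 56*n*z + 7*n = -7*n^2 + 56*n*z + 14*n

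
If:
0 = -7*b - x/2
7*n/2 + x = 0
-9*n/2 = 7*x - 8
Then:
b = -1/10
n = -2/5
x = 7/5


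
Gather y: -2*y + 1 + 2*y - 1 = 0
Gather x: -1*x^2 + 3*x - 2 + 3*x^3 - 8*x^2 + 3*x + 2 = 3*x^3 - 9*x^2 + 6*x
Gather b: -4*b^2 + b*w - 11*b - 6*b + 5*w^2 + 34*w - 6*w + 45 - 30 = -4*b^2 + b*(w - 17) + 5*w^2 + 28*w + 15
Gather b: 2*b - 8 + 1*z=2*b + z - 8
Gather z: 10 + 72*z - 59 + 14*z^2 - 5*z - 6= 14*z^2 + 67*z - 55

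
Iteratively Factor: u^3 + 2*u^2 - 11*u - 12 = (u - 3)*(u^2 + 5*u + 4) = (u - 3)*(u + 1)*(u + 4)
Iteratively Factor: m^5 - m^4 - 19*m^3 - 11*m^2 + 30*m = (m)*(m^4 - m^3 - 19*m^2 - 11*m + 30) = m*(m - 5)*(m^3 + 4*m^2 + m - 6) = m*(m - 5)*(m + 3)*(m^2 + m - 2) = m*(m - 5)*(m + 2)*(m + 3)*(m - 1)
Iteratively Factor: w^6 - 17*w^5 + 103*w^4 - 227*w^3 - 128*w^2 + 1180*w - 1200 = (w - 3)*(w^5 - 14*w^4 + 61*w^3 - 44*w^2 - 260*w + 400) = (w - 5)*(w - 3)*(w^4 - 9*w^3 + 16*w^2 + 36*w - 80) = (w - 5)*(w - 3)*(w - 2)*(w^3 - 7*w^2 + 2*w + 40) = (w - 5)^2*(w - 3)*(w - 2)*(w^2 - 2*w - 8) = (w - 5)^2*(w - 3)*(w - 2)*(w + 2)*(w - 4)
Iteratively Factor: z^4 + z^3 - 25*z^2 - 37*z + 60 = (z - 5)*(z^3 + 6*z^2 + 5*z - 12) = (z - 5)*(z - 1)*(z^2 + 7*z + 12) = (z - 5)*(z - 1)*(z + 4)*(z + 3)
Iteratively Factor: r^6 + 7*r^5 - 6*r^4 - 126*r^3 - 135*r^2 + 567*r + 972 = (r + 3)*(r^5 + 4*r^4 - 18*r^3 - 72*r^2 + 81*r + 324) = (r + 3)*(r + 4)*(r^4 - 18*r^2 + 81) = (r + 3)^2*(r + 4)*(r^3 - 3*r^2 - 9*r + 27) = (r - 3)*(r + 3)^2*(r + 4)*(r^2 - 9) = (r - 3)*(r + 3)^3*(r + 4)*(r - 3)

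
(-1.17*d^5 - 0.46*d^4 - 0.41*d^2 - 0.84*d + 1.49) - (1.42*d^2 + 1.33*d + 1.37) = -1.17*d^5 - 0.46*d^4 - 1.83*d^2 - 2.17*d + 0.12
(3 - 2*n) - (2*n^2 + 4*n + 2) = -2*n^2 - 6*n + 1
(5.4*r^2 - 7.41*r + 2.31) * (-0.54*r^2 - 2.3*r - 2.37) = -2.916*r^4 - 8.4186*r^3 + 2.9976*r^2 + 12.2487*r - 5.4747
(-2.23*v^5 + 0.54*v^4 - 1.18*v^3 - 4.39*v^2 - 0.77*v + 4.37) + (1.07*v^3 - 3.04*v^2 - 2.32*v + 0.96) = -2.23*v^5 + 0.54*v^4 - 0.11*v^3 - 7.43*v^2 - 3.09*v + 5.33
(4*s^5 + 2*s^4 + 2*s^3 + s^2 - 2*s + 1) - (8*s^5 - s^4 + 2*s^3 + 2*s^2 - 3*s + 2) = -4*s^5 + 3*s^4 - s^2 + s - 1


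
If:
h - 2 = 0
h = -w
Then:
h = 2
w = -2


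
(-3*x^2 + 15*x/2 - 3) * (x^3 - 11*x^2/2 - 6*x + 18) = -3*x^5 + 24*x^4 - 105*x^3/4 - 165*x^2/2 + 153*x - 54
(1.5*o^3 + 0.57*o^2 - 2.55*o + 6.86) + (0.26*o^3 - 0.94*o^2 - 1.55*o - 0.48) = 1.76*o^3 - 0.37*o^2 - 4.1*o + 6.38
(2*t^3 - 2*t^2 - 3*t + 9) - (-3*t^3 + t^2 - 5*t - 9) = 5*t^3 - 3*t^2 + 2*t + 18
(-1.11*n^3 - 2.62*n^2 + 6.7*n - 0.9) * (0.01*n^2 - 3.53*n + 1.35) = -0.0111*n^5 + 3.8921*n^4 + 7.8171*n^3 - 27.197*n^2 + 12.222*n - 1.215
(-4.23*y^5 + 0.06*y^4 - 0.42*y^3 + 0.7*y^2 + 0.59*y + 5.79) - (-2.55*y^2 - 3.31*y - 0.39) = -4.23*y^5 + 0.06*y^4 - 0.42*y^3 + 3.25*y^2 + 3.9*y + 6.18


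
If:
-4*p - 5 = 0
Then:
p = -5/4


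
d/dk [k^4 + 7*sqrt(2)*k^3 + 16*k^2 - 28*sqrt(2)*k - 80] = 4*k^3 + 21*sqrt(2)*k^2 + 32*k - 28*sqrt(2)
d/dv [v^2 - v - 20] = 2*v - 1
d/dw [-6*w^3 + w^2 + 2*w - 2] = -18*w^2 + 2*w + 2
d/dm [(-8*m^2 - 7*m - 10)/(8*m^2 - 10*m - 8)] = (34*m^2 + 72*m - 11)/(16*m^4 - 40*m^3 - 7*m^2 + 40*m + 16)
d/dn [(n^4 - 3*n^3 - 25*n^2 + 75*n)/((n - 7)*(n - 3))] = (2*n^3 - 21*n^2 + 175)/(n^2 - 14*n + 49)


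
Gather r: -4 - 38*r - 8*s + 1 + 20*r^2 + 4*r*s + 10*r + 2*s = 20*r^2 + r*(4*s - 28) - 6*s - 3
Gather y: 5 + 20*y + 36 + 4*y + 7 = 24*y + 48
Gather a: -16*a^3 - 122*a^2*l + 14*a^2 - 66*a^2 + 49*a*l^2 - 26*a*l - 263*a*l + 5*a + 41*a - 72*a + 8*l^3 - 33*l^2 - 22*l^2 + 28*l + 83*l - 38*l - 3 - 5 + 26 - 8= -16*a^3 + a^2*(-122*l - 52) + a*(49*l^2 - 289*l - 26) + 8*l^3 - 55*l^2 + 73*l + 10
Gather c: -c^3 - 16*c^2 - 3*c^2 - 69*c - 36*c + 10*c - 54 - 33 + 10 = -c^3 - 19*c^2 - 95*c - 77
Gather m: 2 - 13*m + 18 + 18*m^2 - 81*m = 18*m^2 - 94*m + 20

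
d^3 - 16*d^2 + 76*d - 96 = (d - 8)*(d - 6)*(d - 2)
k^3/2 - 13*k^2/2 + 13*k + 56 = (k/2 + 1)*(k - 8)*(k - 7)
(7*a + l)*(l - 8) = 7*a*l - 56*a + l^2 - 8*l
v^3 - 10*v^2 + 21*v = v*(v - 7)*(v - 3)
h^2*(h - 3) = h^3 - 3*h^2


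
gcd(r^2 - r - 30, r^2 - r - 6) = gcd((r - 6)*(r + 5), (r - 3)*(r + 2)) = 1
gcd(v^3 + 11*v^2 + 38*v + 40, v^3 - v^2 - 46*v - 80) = v^2 + 7*v + 10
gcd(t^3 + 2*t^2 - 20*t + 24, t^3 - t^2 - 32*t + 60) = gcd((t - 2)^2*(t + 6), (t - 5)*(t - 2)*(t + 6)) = t^2 + 4*t - 12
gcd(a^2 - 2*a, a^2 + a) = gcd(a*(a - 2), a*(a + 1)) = a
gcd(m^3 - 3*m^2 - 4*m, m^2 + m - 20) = m - 4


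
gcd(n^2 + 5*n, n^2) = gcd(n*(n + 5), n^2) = n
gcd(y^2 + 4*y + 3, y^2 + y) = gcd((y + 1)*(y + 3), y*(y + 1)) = y + 1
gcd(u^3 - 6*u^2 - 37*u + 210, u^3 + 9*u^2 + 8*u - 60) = u + 6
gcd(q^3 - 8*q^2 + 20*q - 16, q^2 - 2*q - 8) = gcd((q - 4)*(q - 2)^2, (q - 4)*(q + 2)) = q - 4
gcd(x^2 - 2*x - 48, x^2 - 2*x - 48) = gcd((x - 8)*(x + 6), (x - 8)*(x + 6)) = x^2 - 2*x - 48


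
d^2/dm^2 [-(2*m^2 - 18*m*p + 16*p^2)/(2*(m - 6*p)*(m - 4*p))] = 2*p*(-m^3 + 48*m^2*p - 408*m*p^2 + 976*p^3)/(m^6 - 30*m^5*p + 372*m^4*p^2 - 2440*m^3*p^3 + 8928*m^2*p^4 - 17280*m*p^5 + 13824*p^6)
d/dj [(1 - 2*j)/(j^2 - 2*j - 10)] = 2*(j^2 - j + 11)/(j^4 - 4*j^3 - 16*j^2 + 40*j + 100)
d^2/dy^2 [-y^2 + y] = -2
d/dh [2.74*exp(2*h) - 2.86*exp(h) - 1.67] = (5.48*exp(h) - 2.86)*exp(h)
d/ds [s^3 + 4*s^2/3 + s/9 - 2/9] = 3*s^2 + 8*s/3 + 1/9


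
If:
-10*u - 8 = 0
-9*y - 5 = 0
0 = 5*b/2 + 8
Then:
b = -16/5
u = -4/5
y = -5/9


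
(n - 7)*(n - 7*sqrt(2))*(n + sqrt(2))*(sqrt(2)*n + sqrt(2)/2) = sqrt(2)*n^4 - 12*n^3 - 13*sqrt(2)*n^3/2 - 35*sqrt(2)*n^2/2 + 78*n^2 + 42*n + 91*sqrt(2)*n + 49*sqrt(2)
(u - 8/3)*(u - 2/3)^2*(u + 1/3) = u^4 - 11*u^3/3 + 8*u^2/3 + 4*u/27 - 32/81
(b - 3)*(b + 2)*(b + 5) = b^3 + 4*b^2 - 11*b - 30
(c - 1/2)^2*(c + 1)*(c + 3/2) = c^4 + 3*c^3/2 - 3*c^2/4 - 7*c/8 + 3/8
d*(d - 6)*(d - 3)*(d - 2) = d^4 - 11*d^3 + 36*d^2 - 36*d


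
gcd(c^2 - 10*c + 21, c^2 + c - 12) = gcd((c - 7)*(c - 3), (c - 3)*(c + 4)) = c - 3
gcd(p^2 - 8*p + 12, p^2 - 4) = p - 2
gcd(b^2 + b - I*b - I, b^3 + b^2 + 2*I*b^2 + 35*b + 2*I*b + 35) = b + 1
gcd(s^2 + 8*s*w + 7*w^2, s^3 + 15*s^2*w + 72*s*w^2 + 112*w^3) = s + 7*w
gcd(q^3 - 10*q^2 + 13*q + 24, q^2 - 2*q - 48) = q - 8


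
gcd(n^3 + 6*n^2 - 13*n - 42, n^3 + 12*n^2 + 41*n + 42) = n^2 + 9*n + 14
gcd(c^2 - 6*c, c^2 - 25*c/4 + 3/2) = c - 6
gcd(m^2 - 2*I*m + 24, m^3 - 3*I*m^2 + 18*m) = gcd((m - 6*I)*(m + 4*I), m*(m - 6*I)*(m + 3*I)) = m - 6*I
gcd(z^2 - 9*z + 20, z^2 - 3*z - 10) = z - 5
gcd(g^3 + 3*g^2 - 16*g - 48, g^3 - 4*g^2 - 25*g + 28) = g + 4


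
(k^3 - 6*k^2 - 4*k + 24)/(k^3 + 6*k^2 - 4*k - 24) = (k - 6)/(k + 6)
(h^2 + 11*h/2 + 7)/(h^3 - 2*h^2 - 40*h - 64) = (h + 7/2)/(h^2 - 4*h - 32)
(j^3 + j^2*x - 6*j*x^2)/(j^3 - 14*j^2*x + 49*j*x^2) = (j^2 + j*x - 6*x^2)/(j^2 - 14*j*x + 49*x^2)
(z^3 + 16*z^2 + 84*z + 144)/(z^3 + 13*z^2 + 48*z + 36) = (z + 4)/(z + 1)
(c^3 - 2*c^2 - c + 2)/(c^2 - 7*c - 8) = (c^2 - 3*c + 2)/(c - 8)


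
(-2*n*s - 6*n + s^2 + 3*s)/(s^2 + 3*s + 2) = (-2*n*s - 6*n + s^2 + 3*s)/(s^2 + 3*s + 2)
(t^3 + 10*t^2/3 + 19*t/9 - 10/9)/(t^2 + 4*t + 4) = (9*t^2 + 12*t - 5)/(9*(t + 2))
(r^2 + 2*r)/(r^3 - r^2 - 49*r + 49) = r*(r + 2)/(r^3 - r^2 - 49*r + 49)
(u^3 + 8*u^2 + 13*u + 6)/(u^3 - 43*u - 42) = (u + 1)/(u - 7)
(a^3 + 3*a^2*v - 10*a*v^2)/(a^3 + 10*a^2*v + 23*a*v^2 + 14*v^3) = a*(a^2 + 3*a*v - 10*v^2)/(a^3 + 10*a^2*v + 23*a*v^2 + 14*v^3)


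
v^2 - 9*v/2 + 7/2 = (v - 7/2)*(v - 1)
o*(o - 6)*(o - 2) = o^3 - 8*o^2 + 12*o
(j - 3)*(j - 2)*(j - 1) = j^3 - 6*j^2 + 11*j - 6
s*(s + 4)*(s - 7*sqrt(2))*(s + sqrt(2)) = s^4 - 6*sqrt(2)*s^3 + 4*s^3 - 24*sqrt(2)*s^2 - 14*s^2 - 56*s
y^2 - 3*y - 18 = (y - 6)*(y + 3)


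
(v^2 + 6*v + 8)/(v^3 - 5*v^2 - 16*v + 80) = (v + 2)/(v^2 - 9*v + 20)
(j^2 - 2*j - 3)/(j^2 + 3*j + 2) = (j - 3)/(j + 2)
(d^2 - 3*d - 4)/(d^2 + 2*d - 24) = (d + 1)/(d + 6)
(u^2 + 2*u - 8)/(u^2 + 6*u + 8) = (u - 2)/(u + 2)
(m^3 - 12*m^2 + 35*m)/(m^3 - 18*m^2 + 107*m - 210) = m/(m - 6)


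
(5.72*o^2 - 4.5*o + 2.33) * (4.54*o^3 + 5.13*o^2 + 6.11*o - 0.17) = 25.9688*o^5 + 8.9136*o^4 + 22.4424*o^3 - 16.5145*o^2 + 15.0013*o - 0.3961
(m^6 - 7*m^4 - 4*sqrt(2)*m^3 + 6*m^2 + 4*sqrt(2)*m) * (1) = m^6 - 7*m^4 - 4*sqrt(2)*m^3 + 6*m^2 + 4*sqrt(2)*m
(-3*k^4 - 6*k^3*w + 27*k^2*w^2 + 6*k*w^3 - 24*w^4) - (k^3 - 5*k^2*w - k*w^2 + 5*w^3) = -3*k^4 - 6*k^3*w - k^3 + 27*k^2*w^2 + 5*k^2*w + 6*k*w^3 + k*w^2 - 24*w^4 - 5*w^3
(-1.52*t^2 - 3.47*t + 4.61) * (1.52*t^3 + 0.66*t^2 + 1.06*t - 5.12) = -2.3104*t^5 - 6.2776*t^4 + 3.1058*t^3 + 7.1468*t^2 + 22.653*t - 23.6032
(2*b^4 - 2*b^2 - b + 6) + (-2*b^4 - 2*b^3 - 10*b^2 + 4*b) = -2*b^3 - 12*b^2 + 3*b + 6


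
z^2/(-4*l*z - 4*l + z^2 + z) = z^2/(-4*l*z - 4*l + z^2 + z)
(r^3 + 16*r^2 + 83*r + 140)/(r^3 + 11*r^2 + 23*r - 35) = (r + 4)/(r - 1)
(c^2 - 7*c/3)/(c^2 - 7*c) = (c - 7/3)/(c - 7)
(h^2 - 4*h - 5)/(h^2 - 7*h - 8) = (h - 5)/(h - 8)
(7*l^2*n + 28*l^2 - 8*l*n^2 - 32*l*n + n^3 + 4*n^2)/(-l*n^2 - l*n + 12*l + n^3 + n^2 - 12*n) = (-7*l + n)/(n - 3)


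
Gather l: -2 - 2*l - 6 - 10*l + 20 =12 - 12*l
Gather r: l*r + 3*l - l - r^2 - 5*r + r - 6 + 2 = 2*l - r^2 + r*(l - 4) - 4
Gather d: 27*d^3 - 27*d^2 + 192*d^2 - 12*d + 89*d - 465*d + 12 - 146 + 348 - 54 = 27*d^3 + 165*d^2 - 388*d + 160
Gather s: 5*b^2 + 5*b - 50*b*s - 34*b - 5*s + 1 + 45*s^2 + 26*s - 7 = 5*b^2 - 29*b + 45*s^2 + s*(21 - 50*b) - 6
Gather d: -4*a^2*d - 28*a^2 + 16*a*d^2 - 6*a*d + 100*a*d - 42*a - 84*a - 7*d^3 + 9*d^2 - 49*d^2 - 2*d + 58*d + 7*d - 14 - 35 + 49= -28*a^2 - 126*a - 7*d^3 + d^2*(16*a - 40) + d*(-4*a^2 + 94*a + 63)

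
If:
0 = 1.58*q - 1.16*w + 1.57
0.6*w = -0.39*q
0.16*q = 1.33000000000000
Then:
No Solution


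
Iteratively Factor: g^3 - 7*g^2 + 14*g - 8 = (g - 1)*(g^2 - 6*g + 8) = (g - 4)*(g - 1)*(g - 2)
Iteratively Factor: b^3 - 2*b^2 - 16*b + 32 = (b - 2)*(b^2 - 16) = (b - 2)*(b + 4)*(b - 4)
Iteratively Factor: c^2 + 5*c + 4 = (c + 1)*(c + 4)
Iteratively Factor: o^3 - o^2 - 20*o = (o + 4)*(o^2 - 5*o) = (o - 5)*(o + 4)*(o)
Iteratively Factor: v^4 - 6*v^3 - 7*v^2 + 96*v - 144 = (v - 4)*(v^3 - 2*v^2 - 15*v + 36) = (v - 4)*(v + 4)*(v^2 - 6*v + 9) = (v - 4)*(v - 3)*(v + 4)*(v - 3)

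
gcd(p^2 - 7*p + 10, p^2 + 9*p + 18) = 1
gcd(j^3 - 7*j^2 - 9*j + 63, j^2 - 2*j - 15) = j + 3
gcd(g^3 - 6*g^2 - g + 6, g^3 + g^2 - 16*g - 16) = g + 1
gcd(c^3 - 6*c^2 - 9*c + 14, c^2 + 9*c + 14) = c + 2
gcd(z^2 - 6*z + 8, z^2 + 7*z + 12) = 1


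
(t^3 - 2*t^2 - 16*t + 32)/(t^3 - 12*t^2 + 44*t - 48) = (t + 4)/(t - 6)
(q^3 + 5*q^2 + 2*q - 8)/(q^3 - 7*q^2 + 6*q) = (q^2 + 6*q + 8)/(q*(q - 6))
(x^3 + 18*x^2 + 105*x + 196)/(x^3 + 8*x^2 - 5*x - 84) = (x + 7)/(x - 3)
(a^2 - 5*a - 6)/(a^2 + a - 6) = (a^2 - 5*a - 6)/(a^2 + a - 6)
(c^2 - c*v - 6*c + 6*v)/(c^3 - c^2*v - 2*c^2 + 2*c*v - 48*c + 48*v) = (c - 6)/(c^2 - 2*c - 48)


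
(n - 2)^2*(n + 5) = n^3 + n^2 - 16*n + 20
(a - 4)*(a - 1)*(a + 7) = a^3 + 2*a^2 - 31*a + 28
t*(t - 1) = t^2 - t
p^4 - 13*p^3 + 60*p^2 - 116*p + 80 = (p - 5)*(p - 4)*(p - 2)^2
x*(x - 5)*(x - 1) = x^3 - 6*x^2 + 5*x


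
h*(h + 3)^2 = h^3 + 6*h^2 + 9*h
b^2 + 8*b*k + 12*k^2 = (b + 2*k)*(b + 6*k)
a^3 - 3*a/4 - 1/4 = (a - 1)*(a + 1/2)^2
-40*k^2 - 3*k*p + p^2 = (-8*k + p)*(5*k + p)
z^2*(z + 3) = z^3 + 3*z^2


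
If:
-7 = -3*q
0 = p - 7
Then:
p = 7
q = 7/3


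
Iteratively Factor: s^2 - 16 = (s + 4)*(s - 4)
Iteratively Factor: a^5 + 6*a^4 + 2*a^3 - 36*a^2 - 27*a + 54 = (a - 2)*(a^4 + 8*a^3 + 18*a^2 - 27) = (a - 2)*(a + 3)*(a^3 + 5*a^2 + 3*a - 9) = (a - 2)*(a - 1)*(a + 3)*(a^2 + 6*a + 9) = (a - 2)*(a - 1)*(a + 3)^2*(a + 3)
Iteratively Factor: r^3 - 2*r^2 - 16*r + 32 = (r - 4)*(r^2 + 2*r - 8) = (r - 4)*(r + 4)*(r - 2)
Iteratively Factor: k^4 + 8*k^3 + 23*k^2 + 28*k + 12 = (k + 2)*(k^3 + 6*k^2 + 11*k + 6) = (k + 1)*(k + 2)*(k^2 + 5*k + 6) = (k + 1)*(k + 2)^2*(k + 3)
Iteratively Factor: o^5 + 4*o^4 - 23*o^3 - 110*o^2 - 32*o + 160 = (o - 5)*(o^4 + 9*o^3 + 22*o^2 - 32) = (o - 5)*(o + 4)*(o^3 + 5*o^2 + 2*o - 8) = (o - 5)*(o + 2)*(o + 4)*(o^2 + 3*o - 4) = (o - 5)*(o - 1)*(o + 2)*(o + 4)*(o + 4)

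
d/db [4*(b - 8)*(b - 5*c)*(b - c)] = 12*b^2 - 48*b*c - 64*b + 20*c^2 + 192*c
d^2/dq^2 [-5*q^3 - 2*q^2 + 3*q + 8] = -30*q - 4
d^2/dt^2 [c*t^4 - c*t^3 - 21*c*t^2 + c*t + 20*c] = 6*c*(2*t^2 - t - 7)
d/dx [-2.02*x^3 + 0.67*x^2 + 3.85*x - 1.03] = -6.06*x^2 + 1.34*x + 3.85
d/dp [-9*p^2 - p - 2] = -18*p - 1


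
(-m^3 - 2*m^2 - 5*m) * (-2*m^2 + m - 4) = 2*m^5 + 3*m^4 + 12*m^3 + 3*m^2 + 20*m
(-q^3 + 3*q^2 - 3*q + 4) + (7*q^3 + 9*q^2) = 6*q^3 + 12*q^2 - 3*q + 4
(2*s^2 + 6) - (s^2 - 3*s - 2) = s^2 + 3*s + 8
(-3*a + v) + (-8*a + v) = -11*a + 2*v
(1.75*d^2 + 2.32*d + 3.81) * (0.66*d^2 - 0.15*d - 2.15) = 1.155*d^4 + 1.2687*d^3 - 1.5959*d^2 - 5.5595*d - 8.1915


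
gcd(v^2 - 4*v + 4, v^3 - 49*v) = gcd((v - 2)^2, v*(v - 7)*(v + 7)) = 1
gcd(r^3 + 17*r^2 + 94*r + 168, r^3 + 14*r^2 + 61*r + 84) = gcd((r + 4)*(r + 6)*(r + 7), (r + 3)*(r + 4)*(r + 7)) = r^2 + 11*r + 28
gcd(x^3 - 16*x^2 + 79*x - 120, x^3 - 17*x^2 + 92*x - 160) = x^2 - 13*x + 40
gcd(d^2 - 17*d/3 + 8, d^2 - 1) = 1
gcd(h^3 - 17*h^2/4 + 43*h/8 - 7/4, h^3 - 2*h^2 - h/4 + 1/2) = h^2 - 5*h/2 + 1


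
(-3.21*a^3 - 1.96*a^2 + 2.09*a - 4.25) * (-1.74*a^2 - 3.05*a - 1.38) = 5.5854*a^5 + 13.2009*a^4 + 6.7712*a^3 + 3.7253*a^2 + 10.0783*a + 5.865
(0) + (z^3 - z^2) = z^3 - z^2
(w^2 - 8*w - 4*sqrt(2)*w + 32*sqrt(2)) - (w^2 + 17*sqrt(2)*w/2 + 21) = -25*sqrt(2)*w/2 - 8*w - 21 + 32*sqrt(2)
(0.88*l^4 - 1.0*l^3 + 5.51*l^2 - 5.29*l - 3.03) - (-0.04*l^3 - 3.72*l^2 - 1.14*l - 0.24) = 0.88*l^4 - 0.96*l^3 + 9.23*l^2 - 4.15*l - 2.79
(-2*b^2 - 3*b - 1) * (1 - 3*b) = 6*b^3 + 7*b^2 - 1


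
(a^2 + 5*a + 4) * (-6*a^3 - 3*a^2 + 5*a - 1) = -6*a^5 - 33*a^4 - 34*a^3 + 12*a^2 + 15*a - 4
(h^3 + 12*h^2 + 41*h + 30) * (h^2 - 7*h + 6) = h^5 + 5*h^4 - 37*h^3 - 185*h^2 + 36*h + 180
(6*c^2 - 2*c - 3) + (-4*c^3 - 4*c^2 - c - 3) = -4*c^3 + 2*c^2 - 3*c - 6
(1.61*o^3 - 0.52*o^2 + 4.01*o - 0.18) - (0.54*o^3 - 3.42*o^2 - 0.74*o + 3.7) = 1.07*o^3 + 2.9*o^2 + 4.75*o - 3.88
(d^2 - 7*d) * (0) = 0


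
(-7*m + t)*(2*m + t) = -14*m^2 - 5*m*t + t^2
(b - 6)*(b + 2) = b^2 - 4*b - 12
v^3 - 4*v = v*(v - 2)*(v + 2)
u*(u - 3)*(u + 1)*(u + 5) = u^4 + 3*u^3 - 13*u^2 - 15*u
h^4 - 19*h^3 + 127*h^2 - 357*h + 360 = (h - 8)*(h - 5)*(h - 3)^2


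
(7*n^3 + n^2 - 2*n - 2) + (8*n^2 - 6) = 7*n^3 + 9*n^2 - 2*n - 8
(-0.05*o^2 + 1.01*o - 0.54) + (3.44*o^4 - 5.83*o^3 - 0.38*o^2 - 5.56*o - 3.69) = 3.44*o^4 - 5.83*o^3 - 0.43*o^2 - 4.55*o - 4.23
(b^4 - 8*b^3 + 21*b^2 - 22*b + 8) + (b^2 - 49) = b^4 - 8*b^3 + 22*b^2 - 22*b - 41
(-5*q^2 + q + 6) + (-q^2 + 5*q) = -6*q^2 + 6*q + 6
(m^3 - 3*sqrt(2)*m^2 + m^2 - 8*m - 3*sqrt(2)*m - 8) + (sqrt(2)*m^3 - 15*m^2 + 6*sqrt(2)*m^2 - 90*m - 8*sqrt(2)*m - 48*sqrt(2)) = m^3 + sqrt(2)*m^3 - 14*m^2 + 3*sqrt(2)*m^2 - 98*m - 11*sqrt(2)*m - 48*sqrt(2) - 8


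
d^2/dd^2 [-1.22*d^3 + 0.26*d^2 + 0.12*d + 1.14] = 0.52 - 7.32*d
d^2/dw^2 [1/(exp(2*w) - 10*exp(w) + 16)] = 2*((5 - 2*exp(w))*(exp(2*w) - 10*exp(w) + 16) + 4*(exp(w) - 5)^2*exp(w))*exp(w)/(exp(2*w) - 10*exp(w) + 16)^3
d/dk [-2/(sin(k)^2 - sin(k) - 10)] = 2*(2*sin(k) - 1)*cos(k)/(sin(k) + cos(k)^2 + 9)^2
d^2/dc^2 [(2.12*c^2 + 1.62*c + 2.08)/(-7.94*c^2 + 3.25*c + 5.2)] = (-313.674464*c^3 - 1311.967488*c^2 - 79.2729600000001*c - 275.59168)/(500.566184*c^6 - 614.6751*c^5 - 731.88141*c^4 + 770.787875*c^3 + 479.3178*c^2 - 263.64*c - 140.608)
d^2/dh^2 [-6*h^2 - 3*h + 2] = -12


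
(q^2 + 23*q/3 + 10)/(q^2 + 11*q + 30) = (q + 5/3)/(q + 5)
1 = 1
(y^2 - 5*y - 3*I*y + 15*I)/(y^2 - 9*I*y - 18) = (y - 5)/(y - 6*I)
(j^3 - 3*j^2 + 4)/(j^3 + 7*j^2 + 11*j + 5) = (j^2 - 4*j + 4)/(j^2 + 6*j + 5)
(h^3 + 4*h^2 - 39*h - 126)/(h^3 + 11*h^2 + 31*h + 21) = (h - 6)/(h + 1)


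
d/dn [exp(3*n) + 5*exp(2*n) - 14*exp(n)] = (3*exp(2*n) + 10*exp(n) - 14)*exp(n)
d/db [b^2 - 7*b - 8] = 2*b - 7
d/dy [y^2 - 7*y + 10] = 2*y - 7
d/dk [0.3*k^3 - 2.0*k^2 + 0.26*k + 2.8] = 0.9*k^2 - 4.0*k + 0.26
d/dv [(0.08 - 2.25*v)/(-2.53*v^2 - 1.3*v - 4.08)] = (-5.6925*v^2 + 0.4048*v + 9.284)/(6.4009*v^4 + 6.578*v^3 + 22.3348*v^2 + 10.608*v + 16.6464)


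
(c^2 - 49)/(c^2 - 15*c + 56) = (c + 7)/(c - 8)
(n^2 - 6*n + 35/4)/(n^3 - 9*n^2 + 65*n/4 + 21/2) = (2*n - 5)/(2*n^2 - 11*n - 6)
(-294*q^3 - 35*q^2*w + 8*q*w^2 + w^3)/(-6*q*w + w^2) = 49*q^2/w + 14*q + w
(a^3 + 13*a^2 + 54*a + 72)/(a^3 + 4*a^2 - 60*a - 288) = (a^2 + 7*a + 12)/(a^2 - 2*a - 48)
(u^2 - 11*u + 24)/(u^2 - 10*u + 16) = (u - 3)/(u - 2)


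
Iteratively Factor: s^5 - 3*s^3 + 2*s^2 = (s + 2)*(s^4 - 2*s^3 + s^2) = s*(s + 2)*(s^3 - 2*s^2 + s) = s*(s - 1)*(s + 2)*(s^2 - s) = s^2*(s - 1)*(s + 2)*(s - 1)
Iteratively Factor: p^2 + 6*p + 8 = (p + 2)*(p + 4)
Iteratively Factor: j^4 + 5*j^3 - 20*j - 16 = (j + 1)*(j^3 + 4*j^2 - 4*j - 16) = (j - 2)*(j + 1)*(j^2 + 6*j + 8) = (j - 2)*(j + 1)*(j + 4)*(j + 2)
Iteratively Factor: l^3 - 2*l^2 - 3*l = (l - 3)*(l^2 + l) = l*(l - 3)*(l + 1)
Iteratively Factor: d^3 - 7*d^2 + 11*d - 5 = (d - 5)*(d^2 - 2*d + 1) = (d - 5)*(d - 1)*(d - 1)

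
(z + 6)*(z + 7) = z^2 + 13*z + 42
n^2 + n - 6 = (n - 2)*(n + 3)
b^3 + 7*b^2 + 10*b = b*(b + 2)*(b + 5)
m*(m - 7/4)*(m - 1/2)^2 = m^4 - 11*m^3/4 + 2*m^2 - 7*m/16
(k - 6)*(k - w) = k^2 - k*w - 6*k + 6*w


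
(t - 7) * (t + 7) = t^2 - 49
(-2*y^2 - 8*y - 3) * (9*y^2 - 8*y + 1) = -18*y^4 - 56*y^3 + 35*y^2 + 16*y - 3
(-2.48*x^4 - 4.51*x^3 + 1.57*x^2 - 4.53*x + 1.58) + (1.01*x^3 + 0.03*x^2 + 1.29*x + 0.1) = -2.48*x^4 - 3.5*x^3 + 1.6*x^2 - 3.24*x + 1.68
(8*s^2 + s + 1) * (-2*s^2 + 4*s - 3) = -16*s^4 + 30*s^3 - 22*s^2 + s - 3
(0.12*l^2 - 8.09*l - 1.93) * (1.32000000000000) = 0.1584*l^2 - 10.6788*l - 2.5476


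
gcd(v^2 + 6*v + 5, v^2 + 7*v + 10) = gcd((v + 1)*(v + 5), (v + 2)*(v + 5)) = v + 5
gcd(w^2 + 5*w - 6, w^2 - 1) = w - 1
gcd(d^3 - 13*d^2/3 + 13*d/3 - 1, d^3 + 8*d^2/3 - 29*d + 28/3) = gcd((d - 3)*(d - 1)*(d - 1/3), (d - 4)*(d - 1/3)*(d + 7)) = d - 1/3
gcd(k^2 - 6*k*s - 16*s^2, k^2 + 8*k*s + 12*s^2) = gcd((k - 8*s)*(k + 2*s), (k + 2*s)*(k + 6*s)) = k + 2*s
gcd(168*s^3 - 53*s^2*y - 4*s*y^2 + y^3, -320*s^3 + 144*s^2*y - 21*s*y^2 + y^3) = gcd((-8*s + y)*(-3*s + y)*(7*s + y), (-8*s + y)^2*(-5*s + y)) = -8*s + y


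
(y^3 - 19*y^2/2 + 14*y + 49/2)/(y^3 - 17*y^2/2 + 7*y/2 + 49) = (y + 1)/(y + 2)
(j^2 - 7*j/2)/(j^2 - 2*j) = (j - 7/2)/(j - 2)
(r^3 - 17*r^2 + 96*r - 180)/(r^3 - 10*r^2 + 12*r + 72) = (r - 5)/(r + 2)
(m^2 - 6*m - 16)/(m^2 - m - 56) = (m + 2)/(m + 7)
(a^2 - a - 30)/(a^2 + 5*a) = (a - 6)/a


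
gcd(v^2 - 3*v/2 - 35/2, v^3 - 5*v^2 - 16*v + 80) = v - 5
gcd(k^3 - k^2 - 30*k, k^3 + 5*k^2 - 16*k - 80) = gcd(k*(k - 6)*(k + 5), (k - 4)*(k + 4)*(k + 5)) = k + 5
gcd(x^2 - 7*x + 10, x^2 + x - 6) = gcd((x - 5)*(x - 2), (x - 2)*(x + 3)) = x - 2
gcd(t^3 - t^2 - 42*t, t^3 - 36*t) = t^2 + 6*t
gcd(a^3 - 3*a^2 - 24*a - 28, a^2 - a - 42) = a - 7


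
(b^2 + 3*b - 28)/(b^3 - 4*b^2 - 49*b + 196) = 1/(b - 7)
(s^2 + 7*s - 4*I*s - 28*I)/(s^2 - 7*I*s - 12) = (s + 7)/(s - 3*I)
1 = 1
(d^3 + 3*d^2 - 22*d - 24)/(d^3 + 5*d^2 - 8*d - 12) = (d - 4)/(d - 2)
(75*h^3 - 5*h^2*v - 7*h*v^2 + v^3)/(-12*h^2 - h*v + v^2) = (25*h^2 - 10*h*v + v^2)/(-4*h + v)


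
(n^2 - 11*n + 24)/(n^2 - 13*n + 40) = (n - 3)/(n - 5)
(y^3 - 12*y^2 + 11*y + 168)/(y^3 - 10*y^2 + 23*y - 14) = (y^2 - 5*y - 24)/(y^2 - 3*y + 2)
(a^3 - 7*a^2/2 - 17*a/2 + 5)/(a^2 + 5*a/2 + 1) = (2*a^2 - 11*a + 5)/(2*a + 1)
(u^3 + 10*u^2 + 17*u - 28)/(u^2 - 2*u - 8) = (-u^3 - 10*u^2 - 17*u + 28)/(-u^2 + 2*u + 8)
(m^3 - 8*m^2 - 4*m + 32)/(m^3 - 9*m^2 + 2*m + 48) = (m - 2)/(m - 3)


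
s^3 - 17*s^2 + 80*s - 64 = (s - 8)^2*(s - 1)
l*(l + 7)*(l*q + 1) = l^3*q + 7*l^2*q + l^2 + 7*l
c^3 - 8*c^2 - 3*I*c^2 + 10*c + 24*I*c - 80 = (c - 8)*(c - 5*I)*(c + 2*I)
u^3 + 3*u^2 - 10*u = u*(u - 2)*(u + 5)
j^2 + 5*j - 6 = (j - 1)*(j + 6)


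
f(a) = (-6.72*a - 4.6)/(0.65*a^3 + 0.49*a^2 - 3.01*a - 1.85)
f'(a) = (-6.72*a - 4.6)*(-1.95*a^2 - 0.98*a + 3.01)/(0.65*a^3 + 0.49*a^2 - 3.01*a - 1.85)^2 - 6.72/(0.65*a^3 + 0.49*a^2 - 3.01*a - 1.85) = (8.736*a^3 + 12.2628*a^2 + 4.508*a - 1.414)/(0.4225*a^6 + 0.637*a^5 - 3.6729*a^4 - 5.3548*a^3 + 7.2471*a^2 + 11.137*a + 3.4225)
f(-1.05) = 2.24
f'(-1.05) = -2.27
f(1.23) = 3.57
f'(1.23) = 3.00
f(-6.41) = -0.29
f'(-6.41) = -0.10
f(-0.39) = 3.09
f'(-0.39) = -4.45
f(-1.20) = 2.58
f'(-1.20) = -2.36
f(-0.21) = 2.65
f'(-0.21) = -1.31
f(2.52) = -5.28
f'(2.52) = 13.68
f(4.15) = -0.80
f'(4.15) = 0.52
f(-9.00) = -0.14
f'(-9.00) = -0.03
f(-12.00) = -0.07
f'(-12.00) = -0.01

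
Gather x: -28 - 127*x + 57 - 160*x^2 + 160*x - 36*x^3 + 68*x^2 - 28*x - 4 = -36*x^3 - 92*x^2 + 5*x + 25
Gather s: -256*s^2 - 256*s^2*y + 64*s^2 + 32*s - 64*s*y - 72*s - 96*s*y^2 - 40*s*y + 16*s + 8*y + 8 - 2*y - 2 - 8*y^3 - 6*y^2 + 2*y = s^2*(-256*y - 192) + s*(-96*y^2 - 104*y - 24) - 8*y^3 - 6*y^2 + 8*y + 6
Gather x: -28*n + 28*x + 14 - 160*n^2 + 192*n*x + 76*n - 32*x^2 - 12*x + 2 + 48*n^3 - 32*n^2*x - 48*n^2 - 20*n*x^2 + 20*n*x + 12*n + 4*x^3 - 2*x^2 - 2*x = 48*n^3 - 208*n^2 + 60*n + 4*x^3 + x^2*(-20*n - 34) + x*(-32*n^2 + 212*n + 14) + 16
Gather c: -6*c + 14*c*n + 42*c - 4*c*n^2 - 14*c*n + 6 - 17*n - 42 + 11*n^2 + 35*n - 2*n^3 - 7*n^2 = c*(36 - 4*n^2) - 2*n^3 + 4*n^2 + 18*n - 36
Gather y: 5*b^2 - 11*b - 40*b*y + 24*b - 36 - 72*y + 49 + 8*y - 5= 5*b^2 + 13*b + y*(-40*b - 64) + 8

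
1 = 1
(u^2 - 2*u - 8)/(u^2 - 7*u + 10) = (u^2 - 2*u - 8)/(u^2 - 7*u + 10)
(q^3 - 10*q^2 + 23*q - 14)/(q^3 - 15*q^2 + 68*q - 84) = (q - 1)/(q - 6)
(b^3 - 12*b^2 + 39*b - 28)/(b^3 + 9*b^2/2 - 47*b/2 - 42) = 2*(b^2 - 8*b + 7)/(2*b^2 + 17*b + 21)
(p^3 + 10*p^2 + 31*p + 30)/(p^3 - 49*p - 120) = (p + 2)/(p - 8)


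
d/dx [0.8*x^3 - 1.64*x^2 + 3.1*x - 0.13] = 2.4*x^2 - 3.28*x + 3.1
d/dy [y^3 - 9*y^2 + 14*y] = 3*y^2 - 18*y + 14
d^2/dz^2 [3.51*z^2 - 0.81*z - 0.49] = 7.02000000000000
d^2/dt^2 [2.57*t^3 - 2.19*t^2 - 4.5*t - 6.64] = 15.42*t - 4.38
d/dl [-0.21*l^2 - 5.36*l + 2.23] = -0.42*l - 5.36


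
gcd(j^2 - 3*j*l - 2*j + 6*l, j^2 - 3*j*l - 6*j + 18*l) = j - 3*l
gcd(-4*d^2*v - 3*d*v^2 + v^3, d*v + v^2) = d*v + v^2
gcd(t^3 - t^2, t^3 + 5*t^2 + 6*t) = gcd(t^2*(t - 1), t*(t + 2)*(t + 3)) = t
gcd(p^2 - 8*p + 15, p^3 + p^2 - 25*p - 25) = p - 5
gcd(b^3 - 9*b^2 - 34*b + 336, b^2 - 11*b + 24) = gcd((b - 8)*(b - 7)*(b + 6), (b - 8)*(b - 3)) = b - 8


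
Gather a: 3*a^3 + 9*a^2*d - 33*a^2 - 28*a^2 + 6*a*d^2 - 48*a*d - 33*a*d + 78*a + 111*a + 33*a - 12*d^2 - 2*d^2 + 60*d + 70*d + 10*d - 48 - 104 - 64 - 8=3*a^3 + a^2*(9*d - 61) + a*(6*d^2 - 81*d + 222) - 14*d^2 + 140*d - 224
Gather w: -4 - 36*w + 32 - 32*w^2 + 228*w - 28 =-32*w^2 + 192*w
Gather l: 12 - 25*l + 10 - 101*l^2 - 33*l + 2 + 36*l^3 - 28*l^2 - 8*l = 36*l^3 - 129*l^2 - 66*l + 24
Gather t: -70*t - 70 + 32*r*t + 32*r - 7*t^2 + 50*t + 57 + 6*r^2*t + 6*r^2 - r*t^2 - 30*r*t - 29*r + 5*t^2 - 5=6*r^2 + 3*r + t^2*(-r - 2) + t*(6*r^2 + 2*r - 20) - 18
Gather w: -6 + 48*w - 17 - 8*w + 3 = 40*w - 20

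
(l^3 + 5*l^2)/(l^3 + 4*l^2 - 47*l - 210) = l^2/(l^2 - l - 42)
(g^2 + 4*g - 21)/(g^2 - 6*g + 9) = (g + 7)/(g - 3)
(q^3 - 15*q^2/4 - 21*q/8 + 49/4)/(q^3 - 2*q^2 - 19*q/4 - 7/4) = (4*q^2 - q - 14)/(2*(2*q^2 + 3*q + 1))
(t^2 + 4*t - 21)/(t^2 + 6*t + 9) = (t^2 + 4*t - 21)/(t^2 + 6*t + 9)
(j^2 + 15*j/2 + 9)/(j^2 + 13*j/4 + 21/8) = 4*(j + 6)/(4*j + 7)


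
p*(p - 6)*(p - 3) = p^3 - 9*p^2 + 18*p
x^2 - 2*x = x*(x - 2)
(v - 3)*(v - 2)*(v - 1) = v^3 - 6*v^2 + 11*v - 6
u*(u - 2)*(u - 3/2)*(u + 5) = u^4 + 3*u^3/2 - 29*u^2/2 + 15*u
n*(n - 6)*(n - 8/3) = n^3 - 26*n^2/3 + 16*n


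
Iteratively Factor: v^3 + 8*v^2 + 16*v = (v + 4)*(v^2 + 4*v) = (v + 4)^2*(v)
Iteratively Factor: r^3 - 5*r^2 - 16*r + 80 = (r - 4)*(r^2 - r - 20) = (r - 5)*(r - 4)*(r + 4)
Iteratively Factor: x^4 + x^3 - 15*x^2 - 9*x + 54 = (x - 3)*(x^3 + 4*x^2 - 3*x - 18) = (x - 3)*(x - 2)*(x^2 + 6*x + 9) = (x - 3)*(x - 2)*(x + 3)*(x + 3)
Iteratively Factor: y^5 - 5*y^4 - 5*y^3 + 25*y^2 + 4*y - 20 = (y + 2)*(y^4 - 7*y^3 + 9*y^2 + 7*y - 10) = (y - 5)*(y + 2)*(y^3 - 2*y^2 - y + 2) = (y - 5)*(y - 2)*(y + 2)*(y^2 - 1) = (y - 5)*(y - 2)*(y + 1)*(y + 2)*(y - 1)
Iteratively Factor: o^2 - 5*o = (o)*(o - 5)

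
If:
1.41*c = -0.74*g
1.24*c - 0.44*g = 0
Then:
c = 0.00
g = 0.00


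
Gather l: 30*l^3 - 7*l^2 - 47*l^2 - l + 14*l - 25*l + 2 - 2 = 30*l^3 - 54*l^2 - 12*l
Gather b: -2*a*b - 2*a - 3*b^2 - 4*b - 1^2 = -2*a - 3*b^2 + b*(-2*a - 4) - 1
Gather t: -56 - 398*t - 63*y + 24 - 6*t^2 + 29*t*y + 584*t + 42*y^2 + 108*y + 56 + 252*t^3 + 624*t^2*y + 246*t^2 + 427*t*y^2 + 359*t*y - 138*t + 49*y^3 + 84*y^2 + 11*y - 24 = 252*t^3 + t^2*(624*y + 240) + t*(427*y^2 + 388*y + 48) + 49*y^3 + 126*y^2 + 56*y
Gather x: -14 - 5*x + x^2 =x^2 - 5*x - 14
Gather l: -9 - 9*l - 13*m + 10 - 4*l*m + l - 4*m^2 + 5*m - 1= l*(-4*m - 8) - 4*m^2 - 8*m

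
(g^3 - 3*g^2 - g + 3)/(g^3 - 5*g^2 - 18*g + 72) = (g^2 - 1)/(g^2 - 2*g - 24)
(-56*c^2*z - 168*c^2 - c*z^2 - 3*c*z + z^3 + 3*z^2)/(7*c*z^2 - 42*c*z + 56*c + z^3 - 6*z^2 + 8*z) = (-8*c*z - 24*c + z^2 + 3*z)/(z^2 - 6*z + 8)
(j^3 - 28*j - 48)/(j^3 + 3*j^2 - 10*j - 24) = (j - 6)/(j - 3)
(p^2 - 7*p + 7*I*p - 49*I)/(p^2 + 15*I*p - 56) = (p - 7)/(p + 8*I)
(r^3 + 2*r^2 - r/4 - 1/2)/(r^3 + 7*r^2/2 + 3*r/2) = (r^2 + 3*r/2 - 1)/(r*(r + 3))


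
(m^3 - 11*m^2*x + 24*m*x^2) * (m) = m^4 - 11*m^3*x + 24*m^2*x^2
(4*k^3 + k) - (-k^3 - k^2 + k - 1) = 5*k^3 + k^2 + 1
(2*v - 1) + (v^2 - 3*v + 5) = v^2 - v + 4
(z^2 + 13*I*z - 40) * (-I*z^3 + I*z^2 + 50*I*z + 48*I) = -I*z^5 + 13*z^4 + I*z^4 - 13*z^3 + 90*I*z^3 - 650*z^2 + 8*I*z^2 - 624*z - 2000*I*z - 1920*I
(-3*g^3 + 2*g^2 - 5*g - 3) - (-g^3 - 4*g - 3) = -2*g^3 + 2*g^2 - g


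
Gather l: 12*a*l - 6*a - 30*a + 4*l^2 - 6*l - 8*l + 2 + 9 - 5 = -36*a + 4*l^2 + l*(12*a - 14) + 6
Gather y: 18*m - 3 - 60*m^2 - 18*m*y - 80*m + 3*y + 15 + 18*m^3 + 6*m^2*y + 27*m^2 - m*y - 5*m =18*m^3 - 33*m^2 - 67*m + y*(6*m^2 - 19*m + 3) + 12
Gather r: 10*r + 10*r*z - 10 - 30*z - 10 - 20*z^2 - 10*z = r*(10*z + 10) - 20*z^2 - 40*z - 20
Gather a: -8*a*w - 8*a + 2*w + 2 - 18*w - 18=a*(-8*w - 8) - 16*w - 16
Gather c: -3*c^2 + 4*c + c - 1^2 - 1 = -3*c^2 + 5*c - 2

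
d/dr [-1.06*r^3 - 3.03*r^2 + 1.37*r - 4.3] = -3.18*r^2 - 6.06*r + 1.37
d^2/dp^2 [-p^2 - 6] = -2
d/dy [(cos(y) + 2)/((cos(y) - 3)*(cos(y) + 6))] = (cos(y)^2 + 4*cos(y) + 24)*sin(y)/((cos(y) - 3)^2*(cos(y) + 6)^2)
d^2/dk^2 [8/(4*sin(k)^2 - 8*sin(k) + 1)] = 64*(-16*sin(k) - 3*sin(3*k) + cos(2*k) - cos(4*k) + 15)/(4*sin(k)^2 - 8*sin(k) + 1)^3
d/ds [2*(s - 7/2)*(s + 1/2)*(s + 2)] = 6*s^2 - 4*s - 31/2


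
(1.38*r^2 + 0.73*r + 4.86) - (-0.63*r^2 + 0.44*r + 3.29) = 2.01*r^2 + 0.29*r + 1.57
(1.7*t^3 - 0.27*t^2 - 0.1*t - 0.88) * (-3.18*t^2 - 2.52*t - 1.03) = -5.406*t^5 - 3.4254*t^4 - 0.7526*t^3 + 3.3285*t^2 + 2.3206*t + 0.9064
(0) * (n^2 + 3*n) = 0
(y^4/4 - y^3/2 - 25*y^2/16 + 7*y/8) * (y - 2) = y^5/4 - y^4 - 9*y^3/16 + 4*y^2 - 7*y/4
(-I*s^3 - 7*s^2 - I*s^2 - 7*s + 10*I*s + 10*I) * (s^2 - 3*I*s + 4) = -I*s^5 - 10*s^4 - I*s^4 - 10*s^3 + 27*I*s^3 + 2*s^2 + 27*I*s^2 + 2*s + 40*I*s + 40*I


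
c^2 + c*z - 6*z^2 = (c - 2*z)*(c + 3*z)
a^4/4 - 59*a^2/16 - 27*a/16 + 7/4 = (a/4 + 1/4)*(a - 4)*(a - 1/2)*(a + 7/2)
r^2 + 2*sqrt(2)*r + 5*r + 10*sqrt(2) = (r + 5)*(r + 2*sqrt(2))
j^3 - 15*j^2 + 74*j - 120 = (j - 6)*(j - 5)*(j - 4)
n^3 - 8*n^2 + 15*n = n*(n - 5)*(n - 3)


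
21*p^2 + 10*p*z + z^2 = (3*p + z)*(7*p + z)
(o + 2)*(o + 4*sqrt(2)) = o^2 + 2*o + 4*sqrt(2)*o + 8*sqrt(2)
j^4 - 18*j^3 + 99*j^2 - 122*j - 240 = (j - 8)*(j - 6)*(j - 5)*(j + 1)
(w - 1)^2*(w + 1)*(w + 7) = w^4 + 6*w^3 - 8*w^2 - 6*w + 7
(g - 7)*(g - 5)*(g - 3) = g^3 - 15*g^2 + 71*g - 105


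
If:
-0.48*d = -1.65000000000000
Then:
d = 3.44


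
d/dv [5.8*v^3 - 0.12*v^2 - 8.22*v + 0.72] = 17.4*v^2 - 0.24*v - 8.22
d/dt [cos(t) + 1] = -sin(t)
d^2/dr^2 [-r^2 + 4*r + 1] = -2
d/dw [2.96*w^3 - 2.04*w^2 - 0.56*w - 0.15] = 8.88*w^2 - 4.08*w - 0.56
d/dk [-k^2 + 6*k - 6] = 6 - 2*k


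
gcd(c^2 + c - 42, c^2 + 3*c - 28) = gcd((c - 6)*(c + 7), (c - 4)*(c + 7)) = c + 7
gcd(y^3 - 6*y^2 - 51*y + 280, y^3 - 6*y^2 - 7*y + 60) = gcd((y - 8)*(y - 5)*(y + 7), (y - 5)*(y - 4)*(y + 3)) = y - 5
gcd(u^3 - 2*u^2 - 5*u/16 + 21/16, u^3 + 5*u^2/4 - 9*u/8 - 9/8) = u^2 - u/4 - 3/4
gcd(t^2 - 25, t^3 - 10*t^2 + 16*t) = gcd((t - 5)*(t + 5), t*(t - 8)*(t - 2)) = 1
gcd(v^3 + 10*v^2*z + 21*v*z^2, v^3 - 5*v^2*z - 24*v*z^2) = v^2 + 3*v*z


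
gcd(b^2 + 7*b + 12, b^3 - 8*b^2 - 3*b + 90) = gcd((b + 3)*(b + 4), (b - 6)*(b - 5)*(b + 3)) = b + 3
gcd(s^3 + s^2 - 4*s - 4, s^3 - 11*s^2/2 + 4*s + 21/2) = s + 1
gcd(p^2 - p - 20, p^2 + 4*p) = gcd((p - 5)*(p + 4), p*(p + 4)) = p + 4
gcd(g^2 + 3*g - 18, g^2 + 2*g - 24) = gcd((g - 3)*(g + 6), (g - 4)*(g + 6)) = g + 6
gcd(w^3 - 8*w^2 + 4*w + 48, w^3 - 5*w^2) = 1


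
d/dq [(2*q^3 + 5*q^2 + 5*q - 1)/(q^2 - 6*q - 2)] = (2*q^4 - 24*q^3 - 47*q^2 - 18*q - 16)/(q^4 - 12*q^3 + 32*q^2 + 24*q + 4)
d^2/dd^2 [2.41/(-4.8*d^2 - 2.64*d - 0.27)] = (111.0528*d^2 + 61.07904*d - 2.41*(9.6*d + 2.64)*(19.2*d + 5.28) + 6.24672)/(4.8*d^2 + 2.64*d + 0.27)^3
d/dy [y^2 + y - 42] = 2*y + 1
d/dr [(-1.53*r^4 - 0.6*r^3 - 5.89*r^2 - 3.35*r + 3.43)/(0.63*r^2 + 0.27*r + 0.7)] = (-1.9278*r^5 - 1.6173*r^4 - 4.608*r^3 - 0.7398*r^2 - 12.5678*r - 3.2711)/(0.3969*r^4 + 0.3402*r^3 + 0.9549*r^2 + 0.378*r + 0.49)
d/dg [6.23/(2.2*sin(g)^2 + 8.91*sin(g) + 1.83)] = -(27.412*sin(g) + 55.5093)*cos(g)/(2.2*sin(g)^2 + 8.91*sin(g) + 1.83)^2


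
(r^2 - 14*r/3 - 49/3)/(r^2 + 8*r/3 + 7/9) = 3*(r - 7)/(3*r + 1)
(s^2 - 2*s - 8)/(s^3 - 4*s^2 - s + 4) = (s + 2)/(s^2 - 1)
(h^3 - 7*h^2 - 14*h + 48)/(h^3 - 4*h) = (h^2 - 5*h - 24)/(h*(h + 2))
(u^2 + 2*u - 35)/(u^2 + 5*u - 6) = (u^2 + 2*u - 35)/(u^2 + 5*u - 6)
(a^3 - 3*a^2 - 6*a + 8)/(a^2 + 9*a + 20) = (a^3 - 3*a^2 - 6*a + 8)/(a^2 + 9*a + 20)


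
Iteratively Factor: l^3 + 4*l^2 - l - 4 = (l + 4)*(l^2 - 1) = (l - 1)*(l + 4)*(l + 1)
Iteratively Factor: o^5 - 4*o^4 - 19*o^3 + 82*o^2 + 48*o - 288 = (o - 3)*(o^4 - o^3 - 22*o^2 + 16*o + 96) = (o - 3)^2*(o^3 + 2*o^2 - 16*o - 32) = (o - 3)^2*(o + 4)*(o^2 - 2*o - 8) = (o - 3)^2*(o + 2)*(o + 4)*(o - 4)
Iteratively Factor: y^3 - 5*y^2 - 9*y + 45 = (y + 3)*(y^2 - 8*y + 15) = (y - 5)*(y + 3)*(y - 3)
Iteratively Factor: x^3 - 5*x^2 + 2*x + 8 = (x - 2)*(x^2 - 3*x - 4) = (x - 2)*(x + 1)*(x - 4)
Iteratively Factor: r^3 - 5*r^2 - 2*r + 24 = (r + 2)*(r^2 - 7*r + 12) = (r - 4)*(r + 2)*(r - 3)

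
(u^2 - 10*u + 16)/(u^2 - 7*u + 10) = (u - 8)/(u - 5)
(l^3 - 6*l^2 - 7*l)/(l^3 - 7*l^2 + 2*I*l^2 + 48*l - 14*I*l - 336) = l*(l + 1)/(l^2 + 2*I*l + 48)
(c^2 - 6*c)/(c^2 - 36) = c/(c + 6)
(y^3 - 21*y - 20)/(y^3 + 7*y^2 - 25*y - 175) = (y^2 + 5*y + 4)/(y^2 + 12*y + 35)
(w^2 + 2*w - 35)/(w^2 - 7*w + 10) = (w + 7)/(w - 2)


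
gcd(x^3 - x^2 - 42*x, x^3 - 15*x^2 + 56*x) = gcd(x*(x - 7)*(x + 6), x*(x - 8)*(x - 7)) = x^2 - 7*x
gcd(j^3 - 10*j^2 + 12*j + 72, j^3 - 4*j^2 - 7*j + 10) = j + 2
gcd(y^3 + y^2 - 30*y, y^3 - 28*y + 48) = y + 6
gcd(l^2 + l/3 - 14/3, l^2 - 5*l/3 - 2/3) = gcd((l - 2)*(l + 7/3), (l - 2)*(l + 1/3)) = l - 2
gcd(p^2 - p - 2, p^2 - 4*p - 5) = p + 1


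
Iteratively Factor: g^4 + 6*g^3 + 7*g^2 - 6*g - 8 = (g - 1)*(g^3 + 7*g^2 + 14*g + 8) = (g - 1)*(g + 2)*(g^2 + 5*g + 4) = (g - 1)*(g + 2)*(g + 4)*(g + 1)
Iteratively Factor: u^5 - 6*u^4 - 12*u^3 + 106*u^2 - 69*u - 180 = (u - 5)*(u^4 - u^3 - 17*u^2 + 21*u + 36) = (u - 5)*(u + 1)*(u^3 - 2*u^2 - 15*u + 36) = (u - 5)*(u + 1)*(u + 4)*(u^2 - 6*u + 9) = (u - 5)*(u - 3)*(u + 1)*(u + 4)*(u - 3)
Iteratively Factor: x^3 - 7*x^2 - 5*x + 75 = (x - 5)*(x^2 - 2*x - 15) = (x - 5)*(x + 3)*(x - 5)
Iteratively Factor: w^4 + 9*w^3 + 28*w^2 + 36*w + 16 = (w + 1)*(w^3 + 8*w^2 + 20*w + 16) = (w + 1)*(w + 2)*(w^2 + 6*w + 8) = (w + 1)*(w + 2)*(w + 4)*(w + 2)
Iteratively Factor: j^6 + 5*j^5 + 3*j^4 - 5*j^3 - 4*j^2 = (j + 4)*(j^5 + j^4 - j^3 - j^2) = j*(j + 4)*(j^4 + j^3 - j^2 - j) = j*(j + 1)*(j + 4)*(j^3 - j) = j*(j + 1)^2*(j + 4)*(j^2 - j) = j*(j - 1)*(j + 1)^2*(j + 4)*(j)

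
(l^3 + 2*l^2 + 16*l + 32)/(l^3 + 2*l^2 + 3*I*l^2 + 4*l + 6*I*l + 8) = (l - 4*I)/(l - I)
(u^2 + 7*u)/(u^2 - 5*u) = (u + 7)/(u - 5)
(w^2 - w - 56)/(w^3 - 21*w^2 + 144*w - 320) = (w + 7)/(w^2 - 13*w + 40)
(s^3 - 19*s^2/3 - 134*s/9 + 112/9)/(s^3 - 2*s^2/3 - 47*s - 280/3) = (s - 2/3)/(s + 5)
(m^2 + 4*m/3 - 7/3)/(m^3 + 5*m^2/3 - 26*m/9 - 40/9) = 3*(3*m^2 + 4*m - 7)/(9*m^3 + 15*m^2 - 26*m - 40)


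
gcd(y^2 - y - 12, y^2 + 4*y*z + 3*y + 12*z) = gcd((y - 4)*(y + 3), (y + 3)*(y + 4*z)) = y + 3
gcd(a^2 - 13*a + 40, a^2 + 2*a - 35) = a - 5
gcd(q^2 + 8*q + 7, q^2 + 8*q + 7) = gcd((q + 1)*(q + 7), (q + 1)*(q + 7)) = q^2 + 8*q + 7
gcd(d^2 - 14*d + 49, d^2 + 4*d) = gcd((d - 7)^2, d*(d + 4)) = 1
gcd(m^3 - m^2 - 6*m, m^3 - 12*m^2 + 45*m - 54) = m - 3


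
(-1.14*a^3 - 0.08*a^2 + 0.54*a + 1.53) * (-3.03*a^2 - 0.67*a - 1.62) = 3.4542*a^5 + 1.0062*a^4 + 0.2642*a^3 - 4.8681*a^2 - 1.8999*a - 2.4786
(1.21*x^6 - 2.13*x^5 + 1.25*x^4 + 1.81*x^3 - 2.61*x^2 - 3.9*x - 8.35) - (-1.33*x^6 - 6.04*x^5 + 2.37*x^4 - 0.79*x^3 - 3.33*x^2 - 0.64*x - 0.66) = 2.54*x^6 + 3.91*x^5 - 1.12*x^4 + 2.6*x^3 + 0.72*x^2 - 3.26*x - 7.69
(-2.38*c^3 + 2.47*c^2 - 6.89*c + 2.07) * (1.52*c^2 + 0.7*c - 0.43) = -3.6176*c^5 + 2.0884*c^4 - 7.7204*c^3 - 2.7387*c^2 + 4.4117*c - 0.8901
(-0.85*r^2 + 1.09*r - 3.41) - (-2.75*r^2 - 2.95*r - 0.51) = 1.9*r^2 + 4.04*r - 2.9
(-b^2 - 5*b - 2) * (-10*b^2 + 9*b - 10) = 10*b^4 + 41*b^3 - 15*b^2 + 32*b + 20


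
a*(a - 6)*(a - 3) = a^3 - 9*a^2 + 18*a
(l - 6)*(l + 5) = l^2 - l - 30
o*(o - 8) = o^2 - 8*o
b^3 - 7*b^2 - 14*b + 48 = (b - 8)*(b - 2)*(b + 3)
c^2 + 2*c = c*(c + 2)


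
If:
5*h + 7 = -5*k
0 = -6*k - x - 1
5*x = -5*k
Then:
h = -6/5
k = -1/5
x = 1/5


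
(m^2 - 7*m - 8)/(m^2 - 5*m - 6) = (m - 8)/(m - 6)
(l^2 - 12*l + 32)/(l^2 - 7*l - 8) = (l - 4)/(l + 1)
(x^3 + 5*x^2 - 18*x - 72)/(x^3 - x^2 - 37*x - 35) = (-x^3 - 5*x^2 + 18*x + 72)/(-x^3 + x^2 + 37*x + 35)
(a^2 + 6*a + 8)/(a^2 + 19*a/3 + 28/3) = 3*(a + 2)/(3*a + 7)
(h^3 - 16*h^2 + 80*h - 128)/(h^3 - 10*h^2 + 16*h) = (h^2 - 8*h + 16)/(h*(h - 2))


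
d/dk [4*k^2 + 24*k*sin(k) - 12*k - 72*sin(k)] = 24*k*cos(k) + 8*k + 24*sin(k) - 72*cos(k) - 12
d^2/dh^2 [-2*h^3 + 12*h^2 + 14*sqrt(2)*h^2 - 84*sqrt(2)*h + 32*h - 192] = -12*h + 24 + 28*sqrt(2)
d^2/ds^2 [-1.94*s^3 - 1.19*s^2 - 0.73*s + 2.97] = -11.64*s - 2.38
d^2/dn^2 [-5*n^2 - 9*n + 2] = -10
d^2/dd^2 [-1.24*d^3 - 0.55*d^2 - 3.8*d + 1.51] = -7.44*d - 1.1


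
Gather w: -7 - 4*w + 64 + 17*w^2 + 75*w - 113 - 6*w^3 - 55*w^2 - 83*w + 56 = -6*w^3 - 38*w^2 - 12*w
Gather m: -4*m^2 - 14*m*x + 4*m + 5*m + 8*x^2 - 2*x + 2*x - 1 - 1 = -4*m^2 + m*(9 - 14*x) + 8*x^2 - 2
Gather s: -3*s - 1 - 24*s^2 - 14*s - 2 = -24*s^2 - 17*s - 3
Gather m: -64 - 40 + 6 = -98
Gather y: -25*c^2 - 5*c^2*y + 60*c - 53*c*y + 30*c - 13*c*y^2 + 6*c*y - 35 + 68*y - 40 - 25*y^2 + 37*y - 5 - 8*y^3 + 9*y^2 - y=-25*c^2 + 90*c - 8*y^3 + y^2*(-13*c - 16) + y*(-5*c^2 - 47*c + 104) - 80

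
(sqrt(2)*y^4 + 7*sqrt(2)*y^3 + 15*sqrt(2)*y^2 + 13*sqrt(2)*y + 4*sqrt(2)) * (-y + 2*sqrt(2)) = -sqrt(2)*y^5 - 7*sqrt(2)*y^4 + 4*y^4 - 15*sqrt(2)*y^3 + 28*y^3 - 13*sqrt(2)*y^2 + 60*y^2 - 4*sqrt(2)*y + 52*y + 16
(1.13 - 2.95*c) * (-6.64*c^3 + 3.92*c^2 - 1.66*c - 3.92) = 19.588*c^4 - 19.0672*c^3 + 9.3266*c^2 + 9.6882*c - 4.4296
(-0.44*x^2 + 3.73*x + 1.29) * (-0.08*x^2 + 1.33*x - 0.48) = 0.0352*x^4 - 0.8836*x^3 + 5.0689*x^2 - 0.0746999999999998*x - 0.6192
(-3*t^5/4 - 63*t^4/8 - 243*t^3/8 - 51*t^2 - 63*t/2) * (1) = -3*t^5/4 - 63*t^4/8 - 243*t^3/8 - 51*t^2 - 63*t/2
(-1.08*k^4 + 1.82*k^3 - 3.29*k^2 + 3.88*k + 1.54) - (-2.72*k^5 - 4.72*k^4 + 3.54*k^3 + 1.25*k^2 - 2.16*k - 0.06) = 2.72*k^5 + 3.64*k^4 - 1.72*k^3 - 4.54*k^2 + 6.04*k + 1.6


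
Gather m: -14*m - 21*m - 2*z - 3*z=-35*m - 5*z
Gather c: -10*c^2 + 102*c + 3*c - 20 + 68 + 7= -10*c^2 + 105*c + 55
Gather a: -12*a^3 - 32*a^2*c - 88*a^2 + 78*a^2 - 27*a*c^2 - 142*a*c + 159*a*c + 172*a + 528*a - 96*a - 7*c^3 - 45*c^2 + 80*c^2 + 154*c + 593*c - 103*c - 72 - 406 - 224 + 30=-12*a^3 + a^2*(-32*c - 10) + a*(-27*c^2 + 17*c + 604) - 7*c^3 + 35*c^2 + 644*c - 672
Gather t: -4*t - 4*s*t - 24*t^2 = -24*t^2 + t*(-4*s - 4)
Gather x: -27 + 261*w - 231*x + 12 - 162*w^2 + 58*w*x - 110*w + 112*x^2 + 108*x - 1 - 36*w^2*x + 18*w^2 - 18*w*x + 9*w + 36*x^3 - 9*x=-144*w^2 + 160*w + 36*x^3 + 112*x^2 + x*(-36*w^2 + 40*w - 132) - 16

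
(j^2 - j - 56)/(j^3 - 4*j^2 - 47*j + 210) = (j - 8)/(j^2 - 11*j + 30)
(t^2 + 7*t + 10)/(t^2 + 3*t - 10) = (t + 2)/(t - 2)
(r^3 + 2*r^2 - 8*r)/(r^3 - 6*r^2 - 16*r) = (-r^2 - 2*r + 8)/(-r^2 + 6*r + 16)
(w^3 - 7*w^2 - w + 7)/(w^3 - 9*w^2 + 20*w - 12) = (w^2 - 6*w - 7)/(w^2 - 8*w + 12)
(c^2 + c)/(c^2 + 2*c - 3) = c*(c + 1)/(c^2 + 2*c - 3)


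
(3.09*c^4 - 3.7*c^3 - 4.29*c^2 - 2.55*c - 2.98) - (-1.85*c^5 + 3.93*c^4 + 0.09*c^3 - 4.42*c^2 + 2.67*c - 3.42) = 1.85*c^5 - 0.84*c^4 - 3.79*c^3 + 0.13*c^2 - 5.22*c + 0.44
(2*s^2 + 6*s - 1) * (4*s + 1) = 8*s^3 + 26*s^2 + 2*s - 1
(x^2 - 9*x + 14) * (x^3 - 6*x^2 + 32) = x^5 - 15*x^4 + 68*x^3 - 52*x^2 - 288*x + 448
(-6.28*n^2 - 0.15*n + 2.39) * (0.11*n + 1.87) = -0.6908*n^3 - 11.7601*n^2 - 0.0176*n + 4.4693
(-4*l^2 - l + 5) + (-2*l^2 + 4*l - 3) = -6*l^2 + 3*l + 2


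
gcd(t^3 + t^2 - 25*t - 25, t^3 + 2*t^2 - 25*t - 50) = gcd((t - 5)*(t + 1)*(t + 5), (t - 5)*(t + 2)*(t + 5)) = t^2 - 25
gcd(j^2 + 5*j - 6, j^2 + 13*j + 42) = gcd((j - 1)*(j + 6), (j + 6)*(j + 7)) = j + 6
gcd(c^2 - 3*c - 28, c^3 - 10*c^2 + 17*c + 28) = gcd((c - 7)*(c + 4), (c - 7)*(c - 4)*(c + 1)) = c - 7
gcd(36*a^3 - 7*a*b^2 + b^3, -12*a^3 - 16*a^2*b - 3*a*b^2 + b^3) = 12*a^2 + 4*a*b - b^2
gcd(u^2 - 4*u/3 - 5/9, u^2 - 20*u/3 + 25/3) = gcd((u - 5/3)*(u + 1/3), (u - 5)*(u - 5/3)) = u - 5/3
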